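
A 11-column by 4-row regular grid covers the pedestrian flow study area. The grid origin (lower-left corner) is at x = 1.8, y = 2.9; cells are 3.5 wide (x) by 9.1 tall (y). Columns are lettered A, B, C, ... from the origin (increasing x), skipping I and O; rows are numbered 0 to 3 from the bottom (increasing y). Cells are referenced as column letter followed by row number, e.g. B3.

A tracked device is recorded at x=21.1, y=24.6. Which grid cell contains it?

Column index: ⌊(21.1 − 1.8) / 3.5⌋ = ⌊5.514⌋ = 5 → column F
Row offset from origin: ⌊(24.6 − 2.9) / 9.1⌋ = ⌊2.385⌋ = 2 → row 2

F2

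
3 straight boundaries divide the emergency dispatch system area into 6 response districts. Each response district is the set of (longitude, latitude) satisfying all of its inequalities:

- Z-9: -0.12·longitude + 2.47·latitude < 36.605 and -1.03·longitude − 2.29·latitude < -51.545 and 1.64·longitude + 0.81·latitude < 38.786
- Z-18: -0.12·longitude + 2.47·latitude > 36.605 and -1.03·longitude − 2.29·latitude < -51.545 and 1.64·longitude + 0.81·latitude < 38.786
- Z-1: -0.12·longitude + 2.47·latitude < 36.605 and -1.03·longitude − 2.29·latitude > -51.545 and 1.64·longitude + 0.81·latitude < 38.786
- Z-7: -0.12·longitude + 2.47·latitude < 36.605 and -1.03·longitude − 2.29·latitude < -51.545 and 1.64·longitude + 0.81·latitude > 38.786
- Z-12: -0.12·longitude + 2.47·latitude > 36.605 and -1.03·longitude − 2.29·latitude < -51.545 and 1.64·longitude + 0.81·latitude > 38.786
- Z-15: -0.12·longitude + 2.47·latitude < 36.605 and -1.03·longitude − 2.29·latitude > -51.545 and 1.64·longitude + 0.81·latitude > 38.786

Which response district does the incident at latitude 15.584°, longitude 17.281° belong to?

-0.12·17.281 + 2.47·15.584 = 36.419, which is < 36.605
-1.03·17.281 − 2.29·15.584 = -53.487, which is < -51.545
1.64·17.281 + 0.81·15.584 = 40.964, which is > 38.786
This sign pattern matches Z-7.

Z-7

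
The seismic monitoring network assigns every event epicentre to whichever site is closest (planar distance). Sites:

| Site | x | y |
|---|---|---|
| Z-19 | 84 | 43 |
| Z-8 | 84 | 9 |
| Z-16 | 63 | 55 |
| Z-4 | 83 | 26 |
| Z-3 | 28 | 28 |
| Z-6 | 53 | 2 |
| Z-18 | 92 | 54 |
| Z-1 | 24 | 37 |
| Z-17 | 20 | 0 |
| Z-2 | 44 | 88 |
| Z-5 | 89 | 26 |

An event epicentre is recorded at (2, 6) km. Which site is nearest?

Z-17

Squared distances to each site:
Z-19: 8093.000; Z-8: 6733.000; Z-16: 6122.000; Z-4: 6961.000; Z-3: 1160.000; Z-6: 2617.000; Z-18: 10404.000; Z-1: 1445.000; Z-17: 360.000; Z-2: 8488.000; Z-5: 7969.000.
Minimum at Z-17.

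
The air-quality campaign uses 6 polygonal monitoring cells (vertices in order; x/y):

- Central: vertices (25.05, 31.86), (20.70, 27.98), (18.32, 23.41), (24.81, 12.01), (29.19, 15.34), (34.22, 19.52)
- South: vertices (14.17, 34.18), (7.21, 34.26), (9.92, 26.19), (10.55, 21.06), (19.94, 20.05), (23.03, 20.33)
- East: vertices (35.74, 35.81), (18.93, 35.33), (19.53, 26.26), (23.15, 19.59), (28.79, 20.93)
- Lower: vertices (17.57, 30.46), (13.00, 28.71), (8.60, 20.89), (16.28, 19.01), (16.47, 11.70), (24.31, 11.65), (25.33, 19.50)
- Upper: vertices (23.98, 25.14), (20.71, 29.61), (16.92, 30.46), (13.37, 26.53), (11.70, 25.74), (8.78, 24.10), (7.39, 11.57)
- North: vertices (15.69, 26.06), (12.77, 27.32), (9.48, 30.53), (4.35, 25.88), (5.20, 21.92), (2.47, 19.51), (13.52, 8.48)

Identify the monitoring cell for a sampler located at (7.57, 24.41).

North

Cast a ray rightward from (7.57, 24.41). For each polygon, the edges (by vertex number in listed order) whose endpoints lie on opposite sides of y = 24.41, where each meets that height, and whether that is right or left of the point:
Central: 2–3 at x≈18.841 (right), 6–1 at x≈30.586 (right) → 2 crossings.
South: 3–4 at x≈10.139 (right), 6–1 at x≈20.420 (right) → 2 crossings.
East: 3–4 at x≈20.534 (right), 5–1 at x≈30.415 (right) → 2 crossings.
Lower: 2–3 at x≈10.581 (right), 7–1 at x≈21.854 (right) → 2 crossings.
Upper: 5–6 at x≈9.332 (right), 7–1 at x≈23.088 (right) → 2 crossings.
North: 4–5 at x≈4.666 (left), 7–1 at x≈15.486 (right) → 1 crossing.
Only North has an odd count, so the point is inside North.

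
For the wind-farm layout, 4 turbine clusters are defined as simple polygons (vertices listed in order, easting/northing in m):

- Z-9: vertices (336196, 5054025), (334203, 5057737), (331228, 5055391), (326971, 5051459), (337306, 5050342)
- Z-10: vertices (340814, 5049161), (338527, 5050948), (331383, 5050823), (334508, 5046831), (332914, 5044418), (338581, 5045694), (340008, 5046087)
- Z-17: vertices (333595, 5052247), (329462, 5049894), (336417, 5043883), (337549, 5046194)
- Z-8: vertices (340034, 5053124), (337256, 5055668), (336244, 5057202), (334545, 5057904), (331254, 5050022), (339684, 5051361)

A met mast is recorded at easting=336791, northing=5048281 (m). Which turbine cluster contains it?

Cast a ray rightward from (336791, 5048281). For each polygon, the edges (by vertex number in listed order) whose endpoints lie on opposite sides of northing = 5048281, where each meets that height, and whether that is right or left of the point:
Z-9: no edge straddles that height → 0 crossings.
Z-10: 3–4 at easting≈333372.9 (left), 7–1 at easting≈340583.3 (right) → 1 crossing.
Z-17: 2–3 at easting≈331328.3 (left), 4–1 at easting≈336185.7 (left) → 0 crossings.
Z-8: no edge straddles that height → 0 crossings.
Only Z-10 has an odd count, so the point is inside Z-10.

Z-10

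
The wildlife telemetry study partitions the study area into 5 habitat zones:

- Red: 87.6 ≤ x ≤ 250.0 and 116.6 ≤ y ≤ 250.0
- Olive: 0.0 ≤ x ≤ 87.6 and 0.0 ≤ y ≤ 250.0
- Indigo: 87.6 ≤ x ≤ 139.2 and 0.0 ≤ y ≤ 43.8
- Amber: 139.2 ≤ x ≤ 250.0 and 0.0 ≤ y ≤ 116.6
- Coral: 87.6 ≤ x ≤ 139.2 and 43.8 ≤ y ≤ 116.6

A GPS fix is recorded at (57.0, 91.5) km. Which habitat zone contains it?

The point has x = 57.0 and y = 91.5.
Only Olive satisfies 0.0 ≤ x ≤ 87.6 and 0.0 ≤ y ≤ 250.0.

Olive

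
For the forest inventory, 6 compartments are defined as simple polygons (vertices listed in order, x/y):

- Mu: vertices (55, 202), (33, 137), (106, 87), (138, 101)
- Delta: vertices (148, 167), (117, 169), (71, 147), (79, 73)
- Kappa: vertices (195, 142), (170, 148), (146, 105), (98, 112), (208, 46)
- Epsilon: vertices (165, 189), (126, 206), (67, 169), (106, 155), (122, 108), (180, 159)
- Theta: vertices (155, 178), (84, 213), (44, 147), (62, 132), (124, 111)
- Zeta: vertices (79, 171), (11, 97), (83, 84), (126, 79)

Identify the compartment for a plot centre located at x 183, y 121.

Kappa

Cast a ray rightward from (183, 121). For each polygon, the edges (by vertex number in listed order) whose endpoints lie on opposite sides of y = 121, where each meets that height, and whether that is right or left of the point:
Mu: 2–3 at x≈56.4 (left), 4–1 at x≈121.6 (left) → 0 crossings.
Delta: 3–4 at x≈73.8 (left), 4–1 at x≈114.2 (left) → 0 crossings.
Kappa: 2–3 at x≈154.9 (left), 5–1 at x≈197.8 (right) → 1 crossing.
Epsilon: 4–5 at x≈117.6 (left), 5–6 at x≈136.8 (left) → 0 crossings.
Theta: 4–5 at x≈94.5 (left), 5–1 at x≈128.6 (left) → 0 crossings.
Zeta: 1–2 at x≈33.1 (left), 4–1 at x≈104.5 (left) → 0 crossings.
Only Kappa has an odd count, so the point is inside Kappa.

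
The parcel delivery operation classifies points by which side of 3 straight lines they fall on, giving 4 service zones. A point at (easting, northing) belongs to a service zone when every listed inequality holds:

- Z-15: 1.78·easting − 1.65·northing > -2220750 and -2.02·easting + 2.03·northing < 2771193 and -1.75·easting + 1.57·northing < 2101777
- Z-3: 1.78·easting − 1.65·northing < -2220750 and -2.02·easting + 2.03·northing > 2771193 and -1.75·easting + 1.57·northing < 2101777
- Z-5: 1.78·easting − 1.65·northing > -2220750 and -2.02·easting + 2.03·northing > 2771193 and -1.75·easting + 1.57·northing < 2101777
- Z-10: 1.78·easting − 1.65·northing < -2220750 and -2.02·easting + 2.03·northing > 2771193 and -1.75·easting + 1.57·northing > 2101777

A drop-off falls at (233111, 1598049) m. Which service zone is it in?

1.78·233111 − 1.65·1598049 = -2221843.270, which is < -2220750
-2.02·233111 + 2.03·1598049 = 2773155.250, which is > 2771193
-1.75·233111 + 1.57·1598049 = 2100992.680, which is < 2101777
This sign pattern matches Z-3.

Z-3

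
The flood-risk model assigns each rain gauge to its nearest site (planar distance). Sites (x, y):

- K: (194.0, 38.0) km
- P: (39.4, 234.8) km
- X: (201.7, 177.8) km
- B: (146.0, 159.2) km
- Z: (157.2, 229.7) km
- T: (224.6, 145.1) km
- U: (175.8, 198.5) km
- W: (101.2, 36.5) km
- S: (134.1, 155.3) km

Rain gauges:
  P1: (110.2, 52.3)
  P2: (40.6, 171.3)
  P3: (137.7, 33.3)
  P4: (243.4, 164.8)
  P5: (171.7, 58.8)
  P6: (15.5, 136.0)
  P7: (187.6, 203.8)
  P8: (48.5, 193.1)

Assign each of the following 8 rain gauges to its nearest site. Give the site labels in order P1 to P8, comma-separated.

P1 → W (d²=330.64)
P2 → P (d²=4033.69)
P3 → W (d²=1342.49)
P4 → T (d²=741.53)
P5 → K (d²=929.93)
P6 → P (d²=10332.65)
P7 → U (d²=167.33)
P8 → P (d²=1821.70)

W, P, W, T, K, P, U, P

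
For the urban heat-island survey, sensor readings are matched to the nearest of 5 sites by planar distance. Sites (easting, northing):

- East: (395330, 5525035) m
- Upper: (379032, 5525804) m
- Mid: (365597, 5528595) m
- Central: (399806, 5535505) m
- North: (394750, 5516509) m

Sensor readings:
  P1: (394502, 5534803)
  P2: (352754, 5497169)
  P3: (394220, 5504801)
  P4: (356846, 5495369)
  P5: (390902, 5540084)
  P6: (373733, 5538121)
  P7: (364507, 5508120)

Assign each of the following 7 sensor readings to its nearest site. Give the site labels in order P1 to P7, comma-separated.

Central, Mid, North, Mid, Central, Mid, Mid

P1 → Central (d²=28625220.00)
P2 → Mid (d²=1152536125.00)
P3 → North (d²=137358164.00)
P4 → Mid (d²=1180547077.00)
P5 → Central (d²=100248457.00)
P6 → Mid (d²=156939172.00)
P7 → Mid (d²=420413725.00)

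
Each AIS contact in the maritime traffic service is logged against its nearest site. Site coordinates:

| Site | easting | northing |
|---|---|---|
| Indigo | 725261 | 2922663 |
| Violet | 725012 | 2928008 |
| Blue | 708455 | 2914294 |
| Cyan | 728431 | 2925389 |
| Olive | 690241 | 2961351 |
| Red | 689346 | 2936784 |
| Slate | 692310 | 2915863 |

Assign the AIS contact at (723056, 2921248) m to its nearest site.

Squared distances to each site:
Indigo: 6864250.000; Violet: 49523536.000; Blue: 261547317.000; Cyan: 46038506.000; Olive: 2685074834.000; Red: 1377731396.000; Slate: 974314741.000.
Minimum at Indigo.

Indigo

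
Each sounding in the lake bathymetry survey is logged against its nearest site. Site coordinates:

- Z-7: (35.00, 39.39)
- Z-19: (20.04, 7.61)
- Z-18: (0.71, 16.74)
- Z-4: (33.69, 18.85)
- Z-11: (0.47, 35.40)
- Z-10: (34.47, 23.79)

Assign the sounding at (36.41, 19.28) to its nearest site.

Squared distances to each site:
Z-7: 406.400; Z-19: 404.166; Z-18: 1280.942; Z-4: 7.583; Z-11: 1551.538; Z-10: 24.104.
Minimum at Z-4.

Z-4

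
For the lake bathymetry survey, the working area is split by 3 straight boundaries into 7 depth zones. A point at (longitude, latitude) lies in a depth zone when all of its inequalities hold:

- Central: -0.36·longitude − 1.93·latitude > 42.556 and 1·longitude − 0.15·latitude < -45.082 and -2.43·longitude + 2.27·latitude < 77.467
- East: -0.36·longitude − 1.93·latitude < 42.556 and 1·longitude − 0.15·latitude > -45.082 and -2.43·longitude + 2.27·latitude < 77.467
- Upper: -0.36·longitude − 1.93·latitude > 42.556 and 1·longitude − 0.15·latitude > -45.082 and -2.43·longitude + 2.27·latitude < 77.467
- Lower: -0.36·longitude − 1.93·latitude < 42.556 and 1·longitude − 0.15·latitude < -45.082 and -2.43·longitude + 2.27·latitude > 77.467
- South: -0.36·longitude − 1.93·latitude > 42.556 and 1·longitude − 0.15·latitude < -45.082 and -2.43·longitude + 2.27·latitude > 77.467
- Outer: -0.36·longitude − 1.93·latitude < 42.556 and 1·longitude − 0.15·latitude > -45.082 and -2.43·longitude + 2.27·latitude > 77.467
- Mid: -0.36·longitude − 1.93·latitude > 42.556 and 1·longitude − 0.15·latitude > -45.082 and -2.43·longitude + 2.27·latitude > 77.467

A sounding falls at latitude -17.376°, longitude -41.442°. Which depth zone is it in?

-0.36·-41.442 − 1.93·-17.376 = 48.455, which is > 42.556
1·-41.442 − 0.15·-17.376 = -38.836, which is > -45.082
-2.43·-41.442 + 2.27·-17.376 = 61.261, which is < 77.467
This sign pattern matches Upper.

Upper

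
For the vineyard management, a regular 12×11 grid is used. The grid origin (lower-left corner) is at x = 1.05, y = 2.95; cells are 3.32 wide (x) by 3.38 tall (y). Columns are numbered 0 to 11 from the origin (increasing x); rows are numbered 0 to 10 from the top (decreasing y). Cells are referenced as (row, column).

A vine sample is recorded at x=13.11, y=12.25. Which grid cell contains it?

(8, 3)

Column index: ⌊(13.11 − 1.05) / 3.32⌋ = ⌊3.633⌋ = 3
Row offset from origin: ⌊(12.25 − 2.95) / 3.38⌋ = ⌊2.751⌋ = 2 → row 8 (counted from top)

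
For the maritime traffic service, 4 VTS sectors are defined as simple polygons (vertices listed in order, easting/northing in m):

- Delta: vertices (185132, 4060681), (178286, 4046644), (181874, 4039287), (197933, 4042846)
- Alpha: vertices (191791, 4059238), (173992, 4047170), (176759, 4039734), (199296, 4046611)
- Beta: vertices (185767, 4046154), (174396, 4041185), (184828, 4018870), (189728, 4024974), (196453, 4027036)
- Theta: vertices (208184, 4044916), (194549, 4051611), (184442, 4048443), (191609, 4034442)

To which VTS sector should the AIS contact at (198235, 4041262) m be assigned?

Cast a ray rightward from (198235, 4041262). For each polygon, the edges (by vertex number in listed order) whose endpoints lie on opposite sides of northing = 4041262, where each meets that height, and whether that is right or left of the point:
Delta: 2–3 at easting≈180910.8 (left), 3–4 at easting≈190785.6 (left) → 0 crossings.
Alpha: 2–3 at easting≈176190.4 (left), 3–4 at easting≈181766.5 (left) → 0 crossings.
Beta: 1–2 at easting≈174572.2 (left), 5–1 at easting≈188501.4 (left) → 0 crossings.
Theta: 3–4 at easting≈188117.9 (left), 4–1 at easting≈202401.6 (right) → 1 crossing.
Only Theta has an odd count, so the point is inside Theta.

Theta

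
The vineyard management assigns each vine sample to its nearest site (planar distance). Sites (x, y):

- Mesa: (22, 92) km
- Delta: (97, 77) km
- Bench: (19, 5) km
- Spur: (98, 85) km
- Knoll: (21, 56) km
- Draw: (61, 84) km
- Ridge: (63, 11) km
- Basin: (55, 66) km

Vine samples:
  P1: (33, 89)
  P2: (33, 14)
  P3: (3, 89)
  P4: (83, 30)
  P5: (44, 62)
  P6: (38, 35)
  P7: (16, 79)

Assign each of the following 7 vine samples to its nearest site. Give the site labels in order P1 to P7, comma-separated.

P1 → Mesa (d²=130.00)
P2 → Bench (d²=277.00)
P3 → Mesa (d²=370.00)
P4 → Ridge (d²=761.00)
P5 → Basin (d²=137.00)
P6 → Knoll (d²=730.00)
P7 → Mesa (d²=205.00)

Mesa, Bench, Mesa, Ridge, Basin, Knoll, Mesa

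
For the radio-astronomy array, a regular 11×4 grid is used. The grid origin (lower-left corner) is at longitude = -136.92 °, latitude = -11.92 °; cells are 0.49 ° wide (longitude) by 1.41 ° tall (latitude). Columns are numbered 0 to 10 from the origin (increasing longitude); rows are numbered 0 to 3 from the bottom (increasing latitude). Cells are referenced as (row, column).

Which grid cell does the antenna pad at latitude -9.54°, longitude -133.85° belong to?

(1, 6)

Column index: ⌊(-133.85 − -136.92) / 0.49⌋ = ⌊6.265⌋ = 6
Row offset from origin: ⌊(-9.54 − -11.92) / 1.41⌋ = ⌊1.688⌋ = 1 → row 1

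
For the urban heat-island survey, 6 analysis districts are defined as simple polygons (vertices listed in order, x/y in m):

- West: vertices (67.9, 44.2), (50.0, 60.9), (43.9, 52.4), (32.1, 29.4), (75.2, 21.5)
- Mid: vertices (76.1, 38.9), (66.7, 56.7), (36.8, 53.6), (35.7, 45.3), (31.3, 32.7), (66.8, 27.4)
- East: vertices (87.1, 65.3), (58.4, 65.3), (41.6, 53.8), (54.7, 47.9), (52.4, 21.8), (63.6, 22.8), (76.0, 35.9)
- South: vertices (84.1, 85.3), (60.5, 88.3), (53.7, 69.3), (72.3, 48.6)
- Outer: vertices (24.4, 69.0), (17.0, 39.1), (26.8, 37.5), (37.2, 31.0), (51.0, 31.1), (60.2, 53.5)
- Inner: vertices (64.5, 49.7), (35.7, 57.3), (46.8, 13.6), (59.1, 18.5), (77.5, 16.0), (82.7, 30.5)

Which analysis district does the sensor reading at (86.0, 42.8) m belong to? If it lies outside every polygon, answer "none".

Cast a ray rightward from (86.0, 42.8). For each polygon, the edges (by vertex number in listed order) whose endpoints lie on opposite sides of y = 42.8, where each meets that height, and whether that is right or left of the point:
West: 3–4 at x≈38.97 (left), 5–1 at x≈68.35 (left) → 0 crossings.
Mid: 1–2 at x≈74.04 (left), 4–5 at x≈34.83 (left) → 0 crossings.
East: 4–5 at x≈54.25 (left), 7–1 at x≈78.61 (left) → 0 crossings.
South: no edge straddles that height → 0 crossings.
Outer: 1–2 at x≈17.92 (left), 5–6 at x≈55.81 (left) → 0 crossings.
Inner: 2–3 at x≈39.38 (left), 6–1 at x≈71.04 (left) → 0 crossings.
All counts are even, so the point lies outside every listed polygon.

none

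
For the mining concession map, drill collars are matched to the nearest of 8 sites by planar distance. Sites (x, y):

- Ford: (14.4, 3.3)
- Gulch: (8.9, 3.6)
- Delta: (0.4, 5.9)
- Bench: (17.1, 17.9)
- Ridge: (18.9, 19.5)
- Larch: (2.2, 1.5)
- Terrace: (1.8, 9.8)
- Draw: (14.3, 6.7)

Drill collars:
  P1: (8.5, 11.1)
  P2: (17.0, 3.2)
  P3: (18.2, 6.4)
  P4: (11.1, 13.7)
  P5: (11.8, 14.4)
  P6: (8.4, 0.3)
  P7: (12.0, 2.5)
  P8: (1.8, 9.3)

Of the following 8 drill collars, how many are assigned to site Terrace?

2

P1 → Terrace
P2 → Ford
P3 → Draw
P4 → Bench
P5 → Bench
P6 → Gulch
P7 → Ford
P8 → Terrace
2 of the 8 go to Terrace.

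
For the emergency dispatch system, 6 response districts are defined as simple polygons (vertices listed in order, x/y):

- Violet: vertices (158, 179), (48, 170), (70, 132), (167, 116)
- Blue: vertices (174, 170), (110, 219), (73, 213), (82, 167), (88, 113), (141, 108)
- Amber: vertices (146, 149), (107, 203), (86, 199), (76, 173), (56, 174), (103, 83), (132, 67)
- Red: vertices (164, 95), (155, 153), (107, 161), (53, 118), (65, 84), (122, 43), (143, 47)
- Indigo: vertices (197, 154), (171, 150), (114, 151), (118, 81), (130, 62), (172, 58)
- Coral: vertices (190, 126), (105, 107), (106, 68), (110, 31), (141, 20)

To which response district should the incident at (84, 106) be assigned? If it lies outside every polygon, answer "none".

Red

Cast a ray rightward from (84, 106). For each polygon, the edges (by vertex number in listed order) whose endpoints lie on opposite sides of y = 106, where each meets that height, and whether that is right or left of the point:
Violet: no edge straddles that height → 0 crossings.
Blue: no edge straddles that height → 0 crossings.
Amber: 5–6 at x≈91.1 (right), 7–1 at x≈138.7 (right) → 2 crossings.
Red: 1–2 at x≈162.3 (right), 4–5 at x≈57.2 (left) → 1 crossing.
Indigo: 3–4 at x≈116.6 (right), 6–1 at x≈184.5 (right) → 2 crossings.
Coral: 2–3 at x≈105.0 (right), 5–1 at x≈180.8 (right) → 2 crossings.
Only Red has an odd count, so the point is inside Red.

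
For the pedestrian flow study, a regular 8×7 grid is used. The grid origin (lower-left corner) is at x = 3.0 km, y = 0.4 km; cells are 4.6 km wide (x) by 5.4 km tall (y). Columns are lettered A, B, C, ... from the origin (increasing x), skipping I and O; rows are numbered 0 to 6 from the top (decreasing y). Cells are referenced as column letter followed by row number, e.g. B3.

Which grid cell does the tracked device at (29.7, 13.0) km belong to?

Column index: ⌊(29.7 − 3.0) / 4.6⌋ = ⌊5.804⌋ = 5 → column F
Row offset from origin: ⌊(13.0 − 0.4) / 5.4⌋ = ⌊2.333⌋ = 2 → row 4 (counted from top)

F4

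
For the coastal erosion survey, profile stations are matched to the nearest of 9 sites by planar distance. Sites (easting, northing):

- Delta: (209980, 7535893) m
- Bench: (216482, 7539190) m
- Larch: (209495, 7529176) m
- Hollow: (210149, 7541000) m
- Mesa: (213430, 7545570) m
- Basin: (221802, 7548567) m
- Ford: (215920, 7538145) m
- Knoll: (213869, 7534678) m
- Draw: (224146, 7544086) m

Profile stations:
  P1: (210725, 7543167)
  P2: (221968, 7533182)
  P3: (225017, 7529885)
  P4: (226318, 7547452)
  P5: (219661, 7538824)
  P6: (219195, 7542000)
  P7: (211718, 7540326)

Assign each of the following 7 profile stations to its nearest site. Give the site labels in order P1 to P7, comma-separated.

P1 → Hollow (d²=5027665.00)
P2 → Ford (d²=61209673.00)
P3 → Knoll (d²=147250753.00)
P4 → Draw (d²=16047540.00)
P5 → Bench (d²=10239997.00)
P6 → Bench (d²=15256469.00)
P7 → Hollow (d²=2916037.00)

Hollow, Ford, Knoll, Draw, Bench, Bench, Hollow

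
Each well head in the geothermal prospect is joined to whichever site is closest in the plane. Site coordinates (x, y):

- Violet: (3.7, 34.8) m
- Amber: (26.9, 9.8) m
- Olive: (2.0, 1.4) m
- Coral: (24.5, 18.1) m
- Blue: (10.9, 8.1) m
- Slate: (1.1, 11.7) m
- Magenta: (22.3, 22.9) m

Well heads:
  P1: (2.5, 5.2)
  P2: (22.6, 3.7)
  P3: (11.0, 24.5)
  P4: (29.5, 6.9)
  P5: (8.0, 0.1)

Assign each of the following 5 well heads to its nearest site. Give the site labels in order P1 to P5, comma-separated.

P1 → Olive (d²=14.69)
P2 → Amber (d²=55.70)
P3 → Magenta (d²=130.25)
P4 → Amber (d²=15.17)
P5 → Olive (d²=37.69)

Olive, Amber, Magenta, Amber, Olive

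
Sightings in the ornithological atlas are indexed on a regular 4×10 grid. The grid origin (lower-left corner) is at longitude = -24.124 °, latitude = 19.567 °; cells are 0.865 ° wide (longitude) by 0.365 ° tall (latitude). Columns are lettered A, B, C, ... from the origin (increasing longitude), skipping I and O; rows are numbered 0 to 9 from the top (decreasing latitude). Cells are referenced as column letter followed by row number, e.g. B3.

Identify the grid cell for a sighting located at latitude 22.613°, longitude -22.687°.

B1

Column index: ⌊(-22.687 − -24.124) / 0.865⌋ = ⌊1.661⌋ = 1 → column B
Row offset from origin: ⌊(22.613 − 19.567) / 0.365⌋ = ⌊8.345⌋ = 8 → row 1 (counted from top)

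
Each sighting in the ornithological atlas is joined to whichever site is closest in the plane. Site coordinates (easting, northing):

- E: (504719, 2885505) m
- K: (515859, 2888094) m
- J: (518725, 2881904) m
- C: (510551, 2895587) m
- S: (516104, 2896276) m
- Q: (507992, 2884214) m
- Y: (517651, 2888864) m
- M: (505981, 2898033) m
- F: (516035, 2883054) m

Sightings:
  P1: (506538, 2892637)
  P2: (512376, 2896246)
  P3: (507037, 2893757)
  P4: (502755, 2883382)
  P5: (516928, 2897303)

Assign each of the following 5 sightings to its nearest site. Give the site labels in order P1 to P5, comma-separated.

P1 → C (d²=24806669.00)
P2 → C (d²=3764906.00)
P3 → C (d²=15697096.00)
P4 → E (d²=8364425.00)
P5 → S (d²=1733705.00)

C, C, C, E, S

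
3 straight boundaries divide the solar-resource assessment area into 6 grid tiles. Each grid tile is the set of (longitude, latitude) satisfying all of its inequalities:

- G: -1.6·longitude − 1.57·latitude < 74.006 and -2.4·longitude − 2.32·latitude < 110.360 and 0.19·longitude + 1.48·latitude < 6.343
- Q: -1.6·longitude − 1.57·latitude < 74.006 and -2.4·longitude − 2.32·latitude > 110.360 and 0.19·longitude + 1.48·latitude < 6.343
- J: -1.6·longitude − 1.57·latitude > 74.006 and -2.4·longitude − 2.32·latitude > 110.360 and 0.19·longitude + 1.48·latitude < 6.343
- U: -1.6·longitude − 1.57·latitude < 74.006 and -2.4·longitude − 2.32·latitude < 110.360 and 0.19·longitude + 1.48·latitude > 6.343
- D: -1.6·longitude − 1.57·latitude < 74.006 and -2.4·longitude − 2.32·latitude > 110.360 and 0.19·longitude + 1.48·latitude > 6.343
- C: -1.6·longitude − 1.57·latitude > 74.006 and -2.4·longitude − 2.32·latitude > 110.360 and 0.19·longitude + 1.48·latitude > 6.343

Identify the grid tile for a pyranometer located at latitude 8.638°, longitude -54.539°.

-1.6·-54.539 − 1.57·8.638 = 73.701, which is < 74.006
-2.4·-54.539 − 2.32·8.638 = 110.853, which is > 110.360
0.19·-54.539 + 1.48·8.638 = 2.422, which is < 6.343
This sign pattern matches Q.

Q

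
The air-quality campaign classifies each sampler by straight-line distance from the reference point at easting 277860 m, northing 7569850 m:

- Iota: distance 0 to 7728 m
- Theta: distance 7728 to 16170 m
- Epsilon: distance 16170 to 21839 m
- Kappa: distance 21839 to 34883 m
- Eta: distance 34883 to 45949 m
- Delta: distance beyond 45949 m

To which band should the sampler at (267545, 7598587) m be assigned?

Distance = √((267545−277860)² + (7598587−7569850)²) = √(106399225.000 + 825815169.000) = 30532.186 m.
21839 ≤ 30532.186 < 34883 → Kappa.

Kappa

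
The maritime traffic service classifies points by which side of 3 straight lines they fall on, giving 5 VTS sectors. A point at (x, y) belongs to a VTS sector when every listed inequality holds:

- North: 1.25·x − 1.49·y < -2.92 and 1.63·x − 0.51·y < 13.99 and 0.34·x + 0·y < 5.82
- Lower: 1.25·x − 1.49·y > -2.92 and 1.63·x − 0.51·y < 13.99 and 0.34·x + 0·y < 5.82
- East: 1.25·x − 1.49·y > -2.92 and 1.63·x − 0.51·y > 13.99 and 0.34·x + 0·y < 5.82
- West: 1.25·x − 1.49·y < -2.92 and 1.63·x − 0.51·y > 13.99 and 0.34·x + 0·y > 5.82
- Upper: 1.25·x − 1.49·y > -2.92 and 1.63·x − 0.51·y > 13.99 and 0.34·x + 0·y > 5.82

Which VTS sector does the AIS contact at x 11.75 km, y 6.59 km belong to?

1.25·11.75 − 1.49·6.59 = 4.868, which is > -2.92
1.63·11.75 − 0.51·6.59 = 15.792, which is > 13.99
0.34·11.75 + 0·6.59 = 3.995, which is < 5.82
This sign pattern matches East.

East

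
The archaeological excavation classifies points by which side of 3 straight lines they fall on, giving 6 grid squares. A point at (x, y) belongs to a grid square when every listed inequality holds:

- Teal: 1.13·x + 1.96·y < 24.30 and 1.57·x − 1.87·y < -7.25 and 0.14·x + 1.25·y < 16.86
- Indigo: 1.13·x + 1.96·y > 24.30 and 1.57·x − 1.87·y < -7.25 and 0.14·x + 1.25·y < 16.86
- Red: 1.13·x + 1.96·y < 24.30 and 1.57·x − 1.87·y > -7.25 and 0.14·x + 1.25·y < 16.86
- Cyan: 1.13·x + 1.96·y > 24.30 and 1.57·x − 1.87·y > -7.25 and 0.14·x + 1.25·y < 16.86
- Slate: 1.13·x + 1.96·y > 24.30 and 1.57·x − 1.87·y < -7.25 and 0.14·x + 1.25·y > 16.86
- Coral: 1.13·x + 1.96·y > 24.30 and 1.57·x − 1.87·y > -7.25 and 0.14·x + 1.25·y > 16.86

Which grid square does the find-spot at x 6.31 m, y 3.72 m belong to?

Red

1.13·6.31 + 1.96·3.72 = 14.421, which is < 24.30
1.57·6.31 − 1.87·3.72 = 2.950, which is > -7.25
0.14·6.31 + 1.25·3.72 = 5.533, which is < 16.86
This sign pattern matches Red.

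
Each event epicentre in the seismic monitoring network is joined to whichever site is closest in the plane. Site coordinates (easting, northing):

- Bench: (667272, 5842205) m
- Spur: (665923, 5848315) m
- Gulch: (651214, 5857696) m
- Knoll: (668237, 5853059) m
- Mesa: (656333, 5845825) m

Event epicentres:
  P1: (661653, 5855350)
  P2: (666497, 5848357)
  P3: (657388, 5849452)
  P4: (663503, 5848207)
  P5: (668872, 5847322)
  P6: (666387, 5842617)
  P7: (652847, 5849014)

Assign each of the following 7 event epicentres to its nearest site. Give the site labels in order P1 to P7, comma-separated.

P1 → Knoll (d²=48597737.00)
P2 → Spur (d²=331240.00)
P3 → Mesa (d²=14268154.00)
P4 → Spur (d²=5868064.00)
P5 → Spur (d²=9682650.00)
P6 → Bench (d²=952969.00)
P7 → Mesa (d²=22321917.00)

Knoll, Spur, Mesa, Spur, Spur, Bench, Mesa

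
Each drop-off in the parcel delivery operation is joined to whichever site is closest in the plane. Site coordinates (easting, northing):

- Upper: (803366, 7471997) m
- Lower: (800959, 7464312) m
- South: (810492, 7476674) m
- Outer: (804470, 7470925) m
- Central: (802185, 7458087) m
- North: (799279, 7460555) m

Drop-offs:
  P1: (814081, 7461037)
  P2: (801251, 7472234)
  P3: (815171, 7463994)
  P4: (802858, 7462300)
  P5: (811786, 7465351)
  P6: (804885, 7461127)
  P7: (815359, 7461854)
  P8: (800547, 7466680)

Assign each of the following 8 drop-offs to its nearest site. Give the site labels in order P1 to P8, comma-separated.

P1 → Central (d²=150217316.00)
P2 → Upper (d²=4529394.00)
P3 → Outer (d²=162550162.00)
P4 → Lower (d²=7654345.00)
P5 → Outer (d²=84593332.00)
P6 → Central (d²=16531600.00)
P7 → Central (d²=187744565.00)
P8 → Lower (d²=5777168.00)

Central, Upper, Outer, Lower, Outer, Central, Central, Lower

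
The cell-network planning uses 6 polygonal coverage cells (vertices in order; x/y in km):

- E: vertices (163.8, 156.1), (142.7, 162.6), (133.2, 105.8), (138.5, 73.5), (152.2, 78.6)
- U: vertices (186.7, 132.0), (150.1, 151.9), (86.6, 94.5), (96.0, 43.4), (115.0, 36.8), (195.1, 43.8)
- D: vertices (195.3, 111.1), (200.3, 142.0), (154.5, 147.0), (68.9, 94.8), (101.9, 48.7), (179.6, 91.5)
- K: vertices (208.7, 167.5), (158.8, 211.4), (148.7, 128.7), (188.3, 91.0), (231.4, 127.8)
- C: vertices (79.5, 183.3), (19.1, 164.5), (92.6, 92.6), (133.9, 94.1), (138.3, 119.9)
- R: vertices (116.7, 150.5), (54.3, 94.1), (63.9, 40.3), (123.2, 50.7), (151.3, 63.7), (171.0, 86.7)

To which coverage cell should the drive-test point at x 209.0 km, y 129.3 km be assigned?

K

Cast a ray rightward from (209.0, 129.3). For each polygon, the edges (by vertex number in listed order) whose endpoints lie on opposite sides of y = 129.3, where each meets that height, and whether that is right or left of the point:
E: 2–3 at x≈137.13 (left), 5–1 at x≈159.79 (left) → 0 crossings.
U: 2–3 at x≈125.10 (left), 6–1 at x≈186.96 (left) → 0 crossings.
D: 1–2 at x≈198.24 (left), 3–4 at x≈125.47 (left) → 0 crossings.
K: 2–3 at x≈148.77 (left), 5–1 at x≈230.54 (right) → 1 crossing.
C: 2–3 at x≈55.08 (left), 5–1 at x≈129.58 (left) → 0 crossings.
R: 1–2 at x≈93.24 (left), 6–1 at x≈134.74 (left) → 0 crossings.
Only K has an odd count, so the point is inside K.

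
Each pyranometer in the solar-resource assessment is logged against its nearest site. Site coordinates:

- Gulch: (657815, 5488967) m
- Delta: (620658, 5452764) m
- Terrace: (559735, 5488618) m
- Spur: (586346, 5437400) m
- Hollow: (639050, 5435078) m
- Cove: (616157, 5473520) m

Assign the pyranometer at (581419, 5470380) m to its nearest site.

Terrace

Squared distances to each site:
Gulch: 6181825385.000; Delta: 1850022577.000; Terrace: 802820500.000; Spur: 1111955729.000; Hollow: 4567563365.000; Cove: 1216588244.000.
Minimum at Terrace.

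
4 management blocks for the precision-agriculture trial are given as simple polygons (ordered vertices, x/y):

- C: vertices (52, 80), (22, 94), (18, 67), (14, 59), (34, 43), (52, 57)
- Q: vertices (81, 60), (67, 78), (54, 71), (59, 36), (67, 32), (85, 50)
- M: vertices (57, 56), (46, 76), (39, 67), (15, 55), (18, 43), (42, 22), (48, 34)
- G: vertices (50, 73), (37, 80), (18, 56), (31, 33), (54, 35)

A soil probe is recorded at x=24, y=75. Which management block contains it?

C

Cast a ray rightward from (24, 75). For each polygon, the edges (by vertex number in listed order) whose endpoints lie on opposite sides of y = 75, where each meets that height, and whether that is right or left of the point:
C: 2–3 at x≈19.2 (left), 6–1 at x≈52.0 (right) → 1 crossing.
Q: 1–2 at x≈69.3 (right), 2–3 at x≈61.4 (right) → 2 crossings.
M: 1–2 at x≈46.5 (right), 2–3 at x≈45.2 (right) → 2 crossings.
G: 1–2 at x≈46.3 (right), 2–3 at x≈33.0 (right) → 2 crossings.
Only C has an odd count, so the point is inside C.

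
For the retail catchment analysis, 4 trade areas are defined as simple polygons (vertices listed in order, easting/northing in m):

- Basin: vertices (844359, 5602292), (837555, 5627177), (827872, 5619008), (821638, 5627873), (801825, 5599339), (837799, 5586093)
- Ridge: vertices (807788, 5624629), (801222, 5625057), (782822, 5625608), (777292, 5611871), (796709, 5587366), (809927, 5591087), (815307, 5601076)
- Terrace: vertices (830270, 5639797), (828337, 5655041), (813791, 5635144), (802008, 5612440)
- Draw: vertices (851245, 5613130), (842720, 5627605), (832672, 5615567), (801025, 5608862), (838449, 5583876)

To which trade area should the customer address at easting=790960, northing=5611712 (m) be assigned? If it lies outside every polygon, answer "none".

Cast a ray rightward from (790960, 5611712). For each polygon, the edges (by vertex number in listed order) whose endpoints lie on opposite sides of northing = 5611712, where each meets that height, and whether that is right or left of the point:
Basin: 1–2 at easting≈841783.4 (right), 4–5 at easting≈810416.4 (right) → 2 crossings.
Ridge: 4–5 at easting≈777418.0 (left), 7–1 at easting≈811911.6 (right) → 1 crossing.
Terrace: no edge straddles that height → 0 crossings.
Draw: 3–4 at easting≈814476.7 (right), 5–1 at easting≈850624.8 (right) → 2 crossings.
Only Ridge has an odd count, so the point is inside Ridge.

Ridge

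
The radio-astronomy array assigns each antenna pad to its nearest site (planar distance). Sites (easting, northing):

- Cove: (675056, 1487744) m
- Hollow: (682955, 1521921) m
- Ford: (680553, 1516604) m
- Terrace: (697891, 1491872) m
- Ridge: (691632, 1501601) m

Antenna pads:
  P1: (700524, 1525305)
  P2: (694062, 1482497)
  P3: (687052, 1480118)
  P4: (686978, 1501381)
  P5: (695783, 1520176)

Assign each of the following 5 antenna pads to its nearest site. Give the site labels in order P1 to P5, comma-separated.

Hollow, Terrace, Cove, Ridge, Hollow

P1 → Hollow (d²=320121217.00)
P2 → Terrace (d²=102551866.00)
P3 → Cove (d²=202059892.00)
P4 → Ridge (d²=21708116.00)
P5 → Hollow (d²=167602609.00)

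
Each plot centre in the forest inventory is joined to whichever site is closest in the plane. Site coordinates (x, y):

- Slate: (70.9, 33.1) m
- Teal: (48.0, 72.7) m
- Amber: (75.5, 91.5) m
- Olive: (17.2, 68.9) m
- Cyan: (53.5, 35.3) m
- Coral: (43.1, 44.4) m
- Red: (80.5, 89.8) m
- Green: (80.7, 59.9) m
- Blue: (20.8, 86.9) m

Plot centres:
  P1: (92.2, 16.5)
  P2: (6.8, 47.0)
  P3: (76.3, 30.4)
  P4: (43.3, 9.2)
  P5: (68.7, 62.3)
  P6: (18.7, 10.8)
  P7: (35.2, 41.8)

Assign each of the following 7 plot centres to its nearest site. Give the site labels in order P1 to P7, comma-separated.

P1 → Slate (d²=729.25)
P2 → Olive (d²=587.77)
P3 → Slate (d²=36.45)
P4 → Cyan (d²=785.25)
P5 → Green (d²=149.76)
P6 → Coral (d²=1724.32)
P7 → Coral (d²=69.17)

Slate, Olive, Slate, Cyan, Green, Coral, Coral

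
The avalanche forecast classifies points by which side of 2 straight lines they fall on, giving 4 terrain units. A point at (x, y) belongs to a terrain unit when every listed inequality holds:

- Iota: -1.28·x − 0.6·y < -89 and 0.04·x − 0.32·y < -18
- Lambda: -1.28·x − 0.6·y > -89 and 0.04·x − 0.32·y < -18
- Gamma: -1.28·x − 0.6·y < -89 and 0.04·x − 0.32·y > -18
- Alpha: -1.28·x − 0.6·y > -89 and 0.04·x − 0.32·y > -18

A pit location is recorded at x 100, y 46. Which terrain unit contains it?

Gamma

-1.28·100 − 0.6·46 = -155.600, which is < -89
0.04·100 − 0.32·46 = -10.720, which is > -18
This sign pattern matches Gamma.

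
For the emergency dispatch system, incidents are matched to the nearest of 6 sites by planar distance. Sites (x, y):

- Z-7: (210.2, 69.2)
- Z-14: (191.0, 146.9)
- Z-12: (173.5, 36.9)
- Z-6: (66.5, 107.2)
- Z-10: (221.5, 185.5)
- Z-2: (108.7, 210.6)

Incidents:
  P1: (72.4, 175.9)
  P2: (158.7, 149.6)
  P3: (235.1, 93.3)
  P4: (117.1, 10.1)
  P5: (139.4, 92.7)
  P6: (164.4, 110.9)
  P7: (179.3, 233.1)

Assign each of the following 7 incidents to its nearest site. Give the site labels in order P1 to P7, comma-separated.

Z-2, Z-14, Z-7, Z-12, Z-12, Z-14, Z-10

P1 → Z-2 (d²=2521.78)
P2 → Z-14 (d²=1050.58)
P3 → Z-7 (d²=1200.82)
P4 → Z-12 (d²=3899.20)
P5 → Z-12 (d²=4276.45)
P6 → Z-14 (d²=2003.56)
P7 → Z-10 (d²=4046.60)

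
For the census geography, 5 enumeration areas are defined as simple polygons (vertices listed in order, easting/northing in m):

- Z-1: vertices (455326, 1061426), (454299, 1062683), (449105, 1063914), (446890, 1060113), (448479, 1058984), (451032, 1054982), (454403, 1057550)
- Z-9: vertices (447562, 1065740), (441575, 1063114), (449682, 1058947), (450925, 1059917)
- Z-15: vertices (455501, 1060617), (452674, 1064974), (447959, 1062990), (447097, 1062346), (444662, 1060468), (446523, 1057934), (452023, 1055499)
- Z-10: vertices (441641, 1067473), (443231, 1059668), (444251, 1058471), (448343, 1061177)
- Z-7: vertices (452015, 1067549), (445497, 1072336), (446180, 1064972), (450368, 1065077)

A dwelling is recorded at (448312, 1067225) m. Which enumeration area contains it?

Z-7

Cast a ray rightward from (448312, 1067225). For each polygon, the edges (by vertex number in listed order) whose endpoints lie on opposite sides of northing = 1067225, where each meets that height, and whether that is right or left of the point:
Z-1: no edge straddles that height → 0 crossings.
Z-9: no edge straddles that height → 0 crossings.
Z-15: no edge straddles that height → 0 crossings.
Z-10: 1–2 at easting≈441691.5 (left), 4–1 at easting≈441905.0 (left) → 0 crossings.
Z-7: 2–3 at easting≈445971.0 (left), 4–1 at easting≈451799.1 (right) → 1 crossing.
Only Z-7 has an odd count, so the point is inside Z-7.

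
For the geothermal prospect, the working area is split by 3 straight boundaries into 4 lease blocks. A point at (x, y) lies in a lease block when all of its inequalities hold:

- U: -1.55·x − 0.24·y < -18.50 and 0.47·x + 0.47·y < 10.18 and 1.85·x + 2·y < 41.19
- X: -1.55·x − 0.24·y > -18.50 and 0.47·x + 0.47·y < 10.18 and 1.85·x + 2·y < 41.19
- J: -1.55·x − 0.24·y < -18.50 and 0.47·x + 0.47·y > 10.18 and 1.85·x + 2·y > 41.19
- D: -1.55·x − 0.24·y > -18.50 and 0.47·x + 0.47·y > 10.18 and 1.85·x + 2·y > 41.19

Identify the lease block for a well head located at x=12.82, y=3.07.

U

-1.55·12.82 − 0.24·3.07 = -20.608, which is < -18.50
0.47·12.82 + 0.47·3.07 = 7.468, which is < 10.18
1.85·12.82 + 2·3.07 = 29.857, which is < 41.19
This sign pattern matches U.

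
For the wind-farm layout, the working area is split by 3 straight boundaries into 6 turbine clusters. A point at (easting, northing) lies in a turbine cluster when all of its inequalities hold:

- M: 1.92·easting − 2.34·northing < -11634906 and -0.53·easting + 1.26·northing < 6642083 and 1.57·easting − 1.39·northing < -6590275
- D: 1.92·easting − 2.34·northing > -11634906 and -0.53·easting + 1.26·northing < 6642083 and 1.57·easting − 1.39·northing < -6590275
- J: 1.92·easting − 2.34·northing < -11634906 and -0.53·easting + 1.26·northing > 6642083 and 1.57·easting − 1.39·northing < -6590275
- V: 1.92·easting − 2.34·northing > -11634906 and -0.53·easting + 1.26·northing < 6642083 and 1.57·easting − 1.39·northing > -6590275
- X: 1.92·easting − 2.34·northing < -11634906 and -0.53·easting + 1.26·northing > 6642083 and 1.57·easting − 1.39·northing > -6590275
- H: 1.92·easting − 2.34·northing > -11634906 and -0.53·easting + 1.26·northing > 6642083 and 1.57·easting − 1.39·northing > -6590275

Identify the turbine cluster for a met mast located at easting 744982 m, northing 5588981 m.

1.92·744982 − 2.34·5588981 = -11647850.100, which is < -11634906
-0.53·744982 + 1.26·5588981 = 6647275.600, which is > 6642083
1.57·744982 − 1.39·5588981 = -6599061.850, which is < -6590275
This sign pattern matches J.

J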